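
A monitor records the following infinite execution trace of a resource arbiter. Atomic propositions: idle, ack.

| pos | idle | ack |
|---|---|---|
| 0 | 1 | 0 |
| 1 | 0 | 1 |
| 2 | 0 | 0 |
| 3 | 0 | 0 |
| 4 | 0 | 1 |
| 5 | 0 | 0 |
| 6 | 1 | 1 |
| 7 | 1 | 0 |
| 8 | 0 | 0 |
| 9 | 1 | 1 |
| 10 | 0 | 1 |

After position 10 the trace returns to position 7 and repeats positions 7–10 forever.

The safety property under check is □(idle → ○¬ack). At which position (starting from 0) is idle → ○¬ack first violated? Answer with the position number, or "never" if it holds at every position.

At position 0 the labels are {idle} and the next position 1 has {ack}, so idle → ○¬ack is false there. This is the first violation.

0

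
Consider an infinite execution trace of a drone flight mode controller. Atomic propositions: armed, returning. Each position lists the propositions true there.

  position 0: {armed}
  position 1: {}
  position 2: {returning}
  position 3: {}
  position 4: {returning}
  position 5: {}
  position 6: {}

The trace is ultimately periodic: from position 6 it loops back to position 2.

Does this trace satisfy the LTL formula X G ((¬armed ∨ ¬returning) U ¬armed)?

The position after 0 is 1; G ((¬armed ∨ ¬returning) U ¬armed) is true there.

Satisfied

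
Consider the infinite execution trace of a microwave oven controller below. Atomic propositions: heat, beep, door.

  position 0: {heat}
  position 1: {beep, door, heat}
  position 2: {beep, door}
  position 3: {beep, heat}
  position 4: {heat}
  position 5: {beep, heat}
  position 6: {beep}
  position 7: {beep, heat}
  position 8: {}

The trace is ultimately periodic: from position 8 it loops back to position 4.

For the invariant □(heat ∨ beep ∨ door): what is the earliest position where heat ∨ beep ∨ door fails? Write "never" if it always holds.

Check heat ∨ beep ∨ door at each position in order: 0 ✓, 1 ✓, 2 ✓, 3 ✓, 4 ✓, 5 ✓, 6 ✓, 7 ✓.
At position 8 the labels are {}, so heat ∨ beep ∨ door is false there. This is the first violation.

8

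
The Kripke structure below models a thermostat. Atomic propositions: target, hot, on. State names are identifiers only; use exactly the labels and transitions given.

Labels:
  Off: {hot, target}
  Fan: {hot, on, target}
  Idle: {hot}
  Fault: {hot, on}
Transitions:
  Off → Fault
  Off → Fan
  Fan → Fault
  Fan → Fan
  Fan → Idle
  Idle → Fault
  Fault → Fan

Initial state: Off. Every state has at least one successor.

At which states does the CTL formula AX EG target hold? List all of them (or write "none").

{Fault}

States satisfying EG target: {Off, Fan}.
States satisfying AX EG target: {Fault}.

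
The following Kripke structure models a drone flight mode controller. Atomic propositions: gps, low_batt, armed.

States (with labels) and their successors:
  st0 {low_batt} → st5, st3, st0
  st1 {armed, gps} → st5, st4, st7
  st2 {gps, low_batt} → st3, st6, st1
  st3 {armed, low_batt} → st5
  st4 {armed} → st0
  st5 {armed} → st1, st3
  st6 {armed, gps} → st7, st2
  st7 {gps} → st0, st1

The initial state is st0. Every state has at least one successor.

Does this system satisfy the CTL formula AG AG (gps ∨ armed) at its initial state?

States satisfying AG (gps ∨ armed): ∅.
States satisfying AG AG (gps ∨ armed): ∅.
st0 is reachable from st0 and violates AG (gps ∨ armed), so AG fails at st0.
st0 ∉ Sat(AG AG (gps ∨ armed)).

No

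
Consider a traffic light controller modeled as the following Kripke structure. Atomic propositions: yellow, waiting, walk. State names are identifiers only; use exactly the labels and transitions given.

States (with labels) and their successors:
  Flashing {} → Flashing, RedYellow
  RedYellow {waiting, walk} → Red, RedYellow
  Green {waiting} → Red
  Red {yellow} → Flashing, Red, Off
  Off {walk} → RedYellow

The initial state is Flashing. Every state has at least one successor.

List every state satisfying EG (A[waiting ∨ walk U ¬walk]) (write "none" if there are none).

States satisfying A[waiting ∨ walk U ¬walk]: {Flashing, Green, Red}.
States satisfying EG (A[waiting ∨ walk U ¬walk]): {Flashing, Green, Red}.

{Flashing, Green, Red}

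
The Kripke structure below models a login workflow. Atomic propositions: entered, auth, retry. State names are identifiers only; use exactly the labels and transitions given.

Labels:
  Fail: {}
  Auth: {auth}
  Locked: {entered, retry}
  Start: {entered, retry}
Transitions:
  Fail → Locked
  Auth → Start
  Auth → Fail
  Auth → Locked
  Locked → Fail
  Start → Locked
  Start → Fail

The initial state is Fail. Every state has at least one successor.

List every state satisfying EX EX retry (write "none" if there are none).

States satisfying EX retry: {Fail, Auth, Start}.
States satisfying EX EX retry: {Auth, Locked, Start}.

{Auth, Locked, Start}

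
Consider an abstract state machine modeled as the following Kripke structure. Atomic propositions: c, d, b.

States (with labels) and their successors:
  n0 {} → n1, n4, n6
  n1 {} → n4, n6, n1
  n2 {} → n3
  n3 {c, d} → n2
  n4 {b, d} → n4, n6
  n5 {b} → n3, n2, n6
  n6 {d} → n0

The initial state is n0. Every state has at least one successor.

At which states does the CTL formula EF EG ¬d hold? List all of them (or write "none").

States satisfying EG ¬d: {n0, n1}.
States satisfying EF EG ¬d: {n0, n1, n4, n5, n6}.

{n0, n1, n4, n5, n6}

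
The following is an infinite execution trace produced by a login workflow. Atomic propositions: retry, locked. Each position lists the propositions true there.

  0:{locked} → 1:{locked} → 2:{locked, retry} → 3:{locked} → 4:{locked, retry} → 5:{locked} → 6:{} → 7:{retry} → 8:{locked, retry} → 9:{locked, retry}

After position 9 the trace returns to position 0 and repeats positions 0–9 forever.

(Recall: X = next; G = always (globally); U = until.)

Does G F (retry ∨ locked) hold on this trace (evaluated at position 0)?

Holds

F (retry ∨ locked) holds at every position 0..9, and those are all positions ever visited, so G F (retry ∨ locked) holds.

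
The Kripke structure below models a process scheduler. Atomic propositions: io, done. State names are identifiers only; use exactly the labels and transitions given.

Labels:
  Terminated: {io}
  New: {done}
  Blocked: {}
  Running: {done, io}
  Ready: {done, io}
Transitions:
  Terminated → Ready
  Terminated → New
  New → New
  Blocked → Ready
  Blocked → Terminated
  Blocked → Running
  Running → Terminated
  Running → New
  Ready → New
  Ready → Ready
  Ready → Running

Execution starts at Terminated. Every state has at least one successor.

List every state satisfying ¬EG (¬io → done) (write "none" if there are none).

{Blocked}

States satisfying ¬io → done: {Terminated, New, Running, Ready}.
States satisfying EG (¬io → done): {Terminated, New, Running, Ready}.
States satisfying ¬EG (¬io → done): {Blocked}.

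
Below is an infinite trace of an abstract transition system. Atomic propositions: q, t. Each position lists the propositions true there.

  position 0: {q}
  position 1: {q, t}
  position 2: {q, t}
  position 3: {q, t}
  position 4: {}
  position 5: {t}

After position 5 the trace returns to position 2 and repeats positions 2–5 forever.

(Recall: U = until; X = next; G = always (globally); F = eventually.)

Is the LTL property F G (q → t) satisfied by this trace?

G (q → t) holds at position 1, which is reachable from 0, so F G (q → t) holds.

Holds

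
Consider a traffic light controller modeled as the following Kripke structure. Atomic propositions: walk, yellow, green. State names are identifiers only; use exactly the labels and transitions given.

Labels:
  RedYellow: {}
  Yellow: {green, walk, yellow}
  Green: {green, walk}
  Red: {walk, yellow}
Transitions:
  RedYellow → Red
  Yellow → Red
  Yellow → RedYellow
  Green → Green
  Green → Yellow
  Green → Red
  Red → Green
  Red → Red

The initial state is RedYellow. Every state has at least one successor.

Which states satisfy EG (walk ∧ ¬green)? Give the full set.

{Red}

States satisfying walk ∧ ¬green: {Red}.
States satisfying EG (walk ∧ ¬green): {Red}.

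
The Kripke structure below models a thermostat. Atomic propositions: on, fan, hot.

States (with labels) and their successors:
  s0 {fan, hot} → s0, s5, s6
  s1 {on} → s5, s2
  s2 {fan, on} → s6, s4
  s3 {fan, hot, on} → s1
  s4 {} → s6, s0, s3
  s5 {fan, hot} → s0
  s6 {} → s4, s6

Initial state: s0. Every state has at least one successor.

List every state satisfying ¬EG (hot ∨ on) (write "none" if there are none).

States satisfying hot ∨ on: {s0, s1, s2, s3, s5}.
States satisfying EG (hot ∨ on): {s0, s1, s3, s5}.
States satisfying ¬EG (hot ∨ on): {s2, s4, s6}.

{s2, s4, s6}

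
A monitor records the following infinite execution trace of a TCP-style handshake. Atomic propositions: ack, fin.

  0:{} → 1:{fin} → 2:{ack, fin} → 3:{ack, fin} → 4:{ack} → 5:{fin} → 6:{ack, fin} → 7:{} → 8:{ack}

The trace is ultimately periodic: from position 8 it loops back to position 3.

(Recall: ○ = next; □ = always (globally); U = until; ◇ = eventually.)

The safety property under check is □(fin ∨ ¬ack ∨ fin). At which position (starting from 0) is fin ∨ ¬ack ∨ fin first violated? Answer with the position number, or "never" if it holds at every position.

Check fin ∨ ¬ack ∨ fin at each position in order: 0 ✓, 1 ✓, 2 ✓, 3 ✓.
At position 4 the labels are {ack}, so fin ∨ ¬ack ∨ fin is false there. This is the first violation.

4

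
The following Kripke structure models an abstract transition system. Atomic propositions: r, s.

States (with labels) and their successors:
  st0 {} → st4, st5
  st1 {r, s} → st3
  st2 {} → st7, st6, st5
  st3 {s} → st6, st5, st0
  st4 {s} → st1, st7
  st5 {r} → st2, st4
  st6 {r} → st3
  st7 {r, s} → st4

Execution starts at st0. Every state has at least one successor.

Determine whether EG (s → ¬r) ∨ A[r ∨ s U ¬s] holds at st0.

States satisfying s → ¬r: {st0, st2, st3, st4, st5, st6}.
States satisfying EG (s → ¬r): {st0, st2, st3, st5, st6}.
States satisfying r ∨ s: {st1, st3, st4, st5, st6, st7}.
States satisfying ¬s: {st0, st2, st5, st6}.
States satisfying A[r ∨ s U ¬s]: {st0, st1, st2, st3, st5, st6}.
States satisfying EG (s → ¬r) ∨ A[r ∨ s U ¬s]: {st0, st1, st2, st3, st5, st6}.
st0 ∈ Sat(EG (s → ¬r) ∨ A[r ∨ s U ¬s]).

Holds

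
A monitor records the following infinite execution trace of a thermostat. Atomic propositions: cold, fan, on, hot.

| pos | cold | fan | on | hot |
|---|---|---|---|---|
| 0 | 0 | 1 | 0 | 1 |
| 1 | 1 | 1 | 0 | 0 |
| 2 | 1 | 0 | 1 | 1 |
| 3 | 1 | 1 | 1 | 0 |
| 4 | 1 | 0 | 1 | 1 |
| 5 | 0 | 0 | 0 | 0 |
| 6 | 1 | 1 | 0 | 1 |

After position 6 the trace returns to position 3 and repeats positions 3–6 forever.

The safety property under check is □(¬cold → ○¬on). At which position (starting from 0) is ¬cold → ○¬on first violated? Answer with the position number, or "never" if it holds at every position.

¬cold → ○¬on holds at every position 0..6, and those are all the positions the trace ever visits, so the invariant □(¬cold → ○¬on) is never violated.

never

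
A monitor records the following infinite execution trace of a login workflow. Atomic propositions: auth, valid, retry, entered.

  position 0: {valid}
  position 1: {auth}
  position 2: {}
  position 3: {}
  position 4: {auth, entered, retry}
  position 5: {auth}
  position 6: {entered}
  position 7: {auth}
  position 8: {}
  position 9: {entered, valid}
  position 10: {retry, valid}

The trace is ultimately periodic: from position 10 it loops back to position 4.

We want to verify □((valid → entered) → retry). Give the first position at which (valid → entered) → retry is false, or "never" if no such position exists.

1

Check (valid → entered) → retry at each position in order: 0 ✓.
At position 1 the labels are {auth}, so (valid → entered) → retry is false there. This is the first violation.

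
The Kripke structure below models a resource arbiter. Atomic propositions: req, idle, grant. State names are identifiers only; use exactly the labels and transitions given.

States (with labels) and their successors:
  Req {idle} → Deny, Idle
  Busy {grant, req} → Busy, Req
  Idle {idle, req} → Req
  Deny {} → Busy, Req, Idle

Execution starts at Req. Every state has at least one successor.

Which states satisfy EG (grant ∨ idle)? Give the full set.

States satisfying grant ∨ idle: {Req, Busy, Idle}.
States satisfying EG (grant ∨ idle): {Req, Busy, Idle}.

{Req, Busy, Idle}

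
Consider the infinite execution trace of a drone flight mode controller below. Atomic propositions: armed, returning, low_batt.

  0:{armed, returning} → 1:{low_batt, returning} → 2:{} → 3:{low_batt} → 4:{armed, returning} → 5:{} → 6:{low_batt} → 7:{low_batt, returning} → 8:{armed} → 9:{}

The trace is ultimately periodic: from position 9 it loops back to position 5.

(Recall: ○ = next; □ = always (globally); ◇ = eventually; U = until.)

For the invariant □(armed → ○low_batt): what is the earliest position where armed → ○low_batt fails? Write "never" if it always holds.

Check armed → ○low_batt at each position in order: 0 ✓, 1 ✓, 2 ✓, 3 ✓.
At position 4 the labels are {armed, returning} and the next position 5 has {}, so armed → ○low_batt is false there. This is the first violation.

4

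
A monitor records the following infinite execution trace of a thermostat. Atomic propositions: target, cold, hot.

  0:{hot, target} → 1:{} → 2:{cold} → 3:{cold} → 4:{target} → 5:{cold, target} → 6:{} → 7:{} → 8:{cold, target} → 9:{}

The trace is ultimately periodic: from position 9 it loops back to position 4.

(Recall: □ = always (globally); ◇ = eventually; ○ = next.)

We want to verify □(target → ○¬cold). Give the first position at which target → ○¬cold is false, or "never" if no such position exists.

Check target → ○¬cold at each position in order: 0 ✓, 1 ✓, 2 ✓, 3 ✓.
At position 4 the labels are {target} and the next position 5 has {cold, target}, so target → ○¬cold is false there. This is the first violation.

4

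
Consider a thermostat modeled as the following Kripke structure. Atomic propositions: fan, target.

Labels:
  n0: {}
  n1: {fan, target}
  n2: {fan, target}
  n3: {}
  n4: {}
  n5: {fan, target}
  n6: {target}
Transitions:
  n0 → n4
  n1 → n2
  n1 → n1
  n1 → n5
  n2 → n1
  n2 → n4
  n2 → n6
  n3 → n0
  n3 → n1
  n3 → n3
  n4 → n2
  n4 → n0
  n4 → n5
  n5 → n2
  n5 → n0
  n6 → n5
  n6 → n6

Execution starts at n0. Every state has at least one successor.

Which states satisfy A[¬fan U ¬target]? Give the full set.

{n0, n3, n4}

States satisfying ¬fan: {n0, n3, n4, n6}.
States satisfying ¬target: {n0, n3, n4}.
States satisfying A[¬fan U ¬target]: {n0, n3, n4}.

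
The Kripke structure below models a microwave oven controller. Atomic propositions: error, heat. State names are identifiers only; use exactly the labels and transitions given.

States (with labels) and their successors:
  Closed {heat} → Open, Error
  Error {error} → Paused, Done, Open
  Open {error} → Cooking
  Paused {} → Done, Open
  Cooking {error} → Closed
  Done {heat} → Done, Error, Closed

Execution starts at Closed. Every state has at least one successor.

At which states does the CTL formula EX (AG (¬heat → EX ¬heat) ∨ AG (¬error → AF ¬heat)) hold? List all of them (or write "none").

States satisfying AG (¬heat → EX ¬heat) ∨ AG (¬error → AF ¬heat): ∅.
States satisfying EX (AG (¬heat → EX ¬heat) ∨ AG (¬error → AF ¬heat)): ∅.

none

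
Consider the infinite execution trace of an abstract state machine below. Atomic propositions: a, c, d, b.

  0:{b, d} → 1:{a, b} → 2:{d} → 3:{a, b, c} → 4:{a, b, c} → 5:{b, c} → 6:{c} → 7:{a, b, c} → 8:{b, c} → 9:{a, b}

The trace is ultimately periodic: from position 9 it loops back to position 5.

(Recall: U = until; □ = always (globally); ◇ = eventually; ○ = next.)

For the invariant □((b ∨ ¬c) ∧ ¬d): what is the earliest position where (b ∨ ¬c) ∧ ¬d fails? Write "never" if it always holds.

0

At position 0 the labels are {b, d}, so (b ∨ ¬c) ∧ ¬d is false there. This is the first violation.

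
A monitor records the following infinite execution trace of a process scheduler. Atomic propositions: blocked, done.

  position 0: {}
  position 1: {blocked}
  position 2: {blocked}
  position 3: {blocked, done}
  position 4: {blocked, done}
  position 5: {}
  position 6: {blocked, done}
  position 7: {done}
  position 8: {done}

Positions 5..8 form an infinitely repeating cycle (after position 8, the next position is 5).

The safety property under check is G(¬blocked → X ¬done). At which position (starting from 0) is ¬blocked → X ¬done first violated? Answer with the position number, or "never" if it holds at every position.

Check ¬blocked → X ¬done at each position in order: 0 ✓, 1 ✓, 2 ✓, 3 ✓, 4 ✓.
At position 5 the labels are {} and the next position 6 has {blocked, done}, so ¬blocked → X ¬done is false there. This is the first violation.

5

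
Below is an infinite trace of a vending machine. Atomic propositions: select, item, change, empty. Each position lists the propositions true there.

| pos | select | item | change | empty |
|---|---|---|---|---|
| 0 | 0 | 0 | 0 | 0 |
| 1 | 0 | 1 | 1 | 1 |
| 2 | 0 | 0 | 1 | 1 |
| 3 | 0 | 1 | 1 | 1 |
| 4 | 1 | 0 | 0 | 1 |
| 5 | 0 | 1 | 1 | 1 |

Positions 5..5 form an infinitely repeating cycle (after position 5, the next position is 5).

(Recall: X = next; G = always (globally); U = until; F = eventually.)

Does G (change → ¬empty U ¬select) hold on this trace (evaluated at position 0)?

Holds

change → ¬empty U ¬select holds at every position 0..5, and those are all positions ever visited, so G (change → ¬empty U ¬select) holds.
Positions where change holds: 1, 2, 3, 5.
Check ¬empty U ¬select at each: 1→ok, 2→ok, 3→ok, 5→ok.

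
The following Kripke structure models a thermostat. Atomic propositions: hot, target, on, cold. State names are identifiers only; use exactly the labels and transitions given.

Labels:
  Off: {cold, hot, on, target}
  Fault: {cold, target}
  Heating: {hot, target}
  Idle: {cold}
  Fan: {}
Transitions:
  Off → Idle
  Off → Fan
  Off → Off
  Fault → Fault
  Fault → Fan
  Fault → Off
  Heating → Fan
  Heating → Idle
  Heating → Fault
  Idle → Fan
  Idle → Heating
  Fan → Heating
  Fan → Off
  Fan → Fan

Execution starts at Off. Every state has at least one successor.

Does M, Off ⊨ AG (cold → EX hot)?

States satisfying cold → EX hot: {Off, Fault, Heating, Idle, Fan}.
States satisfying AG (cold → EX hot): {Off, Fault, Heating, Idle, Fan}.
Every state reachable from Off satisfies cold → EX hot.
Off ∈ Sat(AG (cold → EX hot)).

Holds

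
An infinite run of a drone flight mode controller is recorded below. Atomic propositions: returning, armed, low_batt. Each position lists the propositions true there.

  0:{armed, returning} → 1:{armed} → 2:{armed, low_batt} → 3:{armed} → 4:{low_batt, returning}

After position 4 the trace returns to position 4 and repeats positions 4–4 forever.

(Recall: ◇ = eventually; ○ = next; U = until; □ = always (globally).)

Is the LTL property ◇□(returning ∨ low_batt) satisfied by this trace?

□(returning ∨ low_batt) holds at position 4, which is reachable from 0, so ◇□(returning ∨ low_batt) holds.

Holds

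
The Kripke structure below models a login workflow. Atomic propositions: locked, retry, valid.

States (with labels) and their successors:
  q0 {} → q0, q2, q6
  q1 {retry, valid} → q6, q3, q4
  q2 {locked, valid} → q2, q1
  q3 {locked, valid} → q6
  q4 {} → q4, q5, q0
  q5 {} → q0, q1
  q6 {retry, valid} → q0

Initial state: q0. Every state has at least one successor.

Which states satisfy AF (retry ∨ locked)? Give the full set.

States satisfying retry ∨ locked: {q1, q2, q3, q6}.
States satisfying AF (retry ∨ locked): {q1, q2, q3, q6}.

{q1, q2, q3, q6}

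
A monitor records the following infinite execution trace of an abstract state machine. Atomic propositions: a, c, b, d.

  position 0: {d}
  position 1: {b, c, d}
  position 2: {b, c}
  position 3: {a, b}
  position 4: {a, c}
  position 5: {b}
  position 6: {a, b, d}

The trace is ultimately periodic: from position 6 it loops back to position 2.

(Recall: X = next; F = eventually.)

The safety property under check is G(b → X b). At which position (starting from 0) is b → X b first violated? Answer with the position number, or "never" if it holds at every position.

Check b → X b at each position in order: 0 ✓, 1 ✓, 2 ✓.
At position 3 the labels are {a, b} and the next position 4 has {a, c}, so b → X b is false there. This is the first violation.

3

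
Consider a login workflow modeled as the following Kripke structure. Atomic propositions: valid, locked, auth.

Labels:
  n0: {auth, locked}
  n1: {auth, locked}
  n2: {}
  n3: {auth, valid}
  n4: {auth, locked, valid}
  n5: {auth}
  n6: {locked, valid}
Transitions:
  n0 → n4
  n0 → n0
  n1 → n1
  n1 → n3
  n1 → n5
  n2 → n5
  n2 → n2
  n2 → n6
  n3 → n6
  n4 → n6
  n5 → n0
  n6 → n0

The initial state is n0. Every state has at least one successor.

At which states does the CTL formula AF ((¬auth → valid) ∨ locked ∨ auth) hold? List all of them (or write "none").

{n0, n1, n3, n4, n5, n6}

States satisfying (¬auth → valid) ∨ locked ∨ auth: {n0, n1, n3, n4, n5, n6}.
States satisfying AF ((¬auth → valid) ∨ locked ∨ auth): {n0, n1, n3, n4, n5, n6}.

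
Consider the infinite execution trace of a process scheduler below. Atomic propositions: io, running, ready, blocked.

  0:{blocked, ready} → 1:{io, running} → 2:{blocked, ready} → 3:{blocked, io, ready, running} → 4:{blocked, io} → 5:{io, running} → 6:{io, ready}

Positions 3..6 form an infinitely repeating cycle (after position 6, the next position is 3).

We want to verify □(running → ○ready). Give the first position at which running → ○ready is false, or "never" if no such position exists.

3

Check running → ○ready at each position in order: 0 ✓, 1 ✓, 2 ✓.
At position 3 the labels are {blocked, io, ready, running} and the next position 4 has {blocked, io}, so running → ○ready is false there. This is the first violation.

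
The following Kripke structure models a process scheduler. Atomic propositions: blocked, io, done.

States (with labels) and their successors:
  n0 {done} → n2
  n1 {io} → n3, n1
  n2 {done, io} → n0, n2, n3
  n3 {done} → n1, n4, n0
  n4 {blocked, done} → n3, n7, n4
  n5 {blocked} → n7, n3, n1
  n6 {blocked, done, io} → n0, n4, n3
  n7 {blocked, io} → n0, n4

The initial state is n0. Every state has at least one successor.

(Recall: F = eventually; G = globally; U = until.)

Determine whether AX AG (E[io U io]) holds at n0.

No

States satisfying AG (E[io U io]): ∅.
States satisfying AX AG (E[io U io]): ∅.
n0 ∉ Sat(AX AG (E[io U io])).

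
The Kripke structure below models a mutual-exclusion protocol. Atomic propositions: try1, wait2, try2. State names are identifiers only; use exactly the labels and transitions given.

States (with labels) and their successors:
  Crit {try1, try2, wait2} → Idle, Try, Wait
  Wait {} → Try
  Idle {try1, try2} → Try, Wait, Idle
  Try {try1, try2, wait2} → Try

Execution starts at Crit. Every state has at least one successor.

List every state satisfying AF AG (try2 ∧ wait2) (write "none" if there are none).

States satisfying AG (try2 ∧ wait2): {Try}.
States satisfying AF AG (try2 ∧ wait2): {Wait, Try}.

{Wait, Try}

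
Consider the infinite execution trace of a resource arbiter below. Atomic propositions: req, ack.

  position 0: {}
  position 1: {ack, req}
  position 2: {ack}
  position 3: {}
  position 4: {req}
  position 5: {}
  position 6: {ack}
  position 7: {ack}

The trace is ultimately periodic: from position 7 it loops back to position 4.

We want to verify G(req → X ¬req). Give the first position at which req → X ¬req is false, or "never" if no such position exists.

req → X ¬req holds at every position 0..7, and those are all the positions the trace ever visits, so the invariant G(req → X ¬req) is never violated.

never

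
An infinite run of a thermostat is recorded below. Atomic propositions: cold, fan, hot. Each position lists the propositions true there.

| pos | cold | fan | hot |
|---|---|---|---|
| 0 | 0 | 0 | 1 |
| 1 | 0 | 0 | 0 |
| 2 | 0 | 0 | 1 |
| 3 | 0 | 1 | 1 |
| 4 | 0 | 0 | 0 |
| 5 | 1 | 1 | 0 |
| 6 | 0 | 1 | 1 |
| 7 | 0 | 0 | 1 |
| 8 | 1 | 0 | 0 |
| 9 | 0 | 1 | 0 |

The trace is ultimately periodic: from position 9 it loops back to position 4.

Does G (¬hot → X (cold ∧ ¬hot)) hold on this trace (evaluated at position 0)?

¬hot → X (cold ∧ ¬hot) must hold at every position from 0 onward. It fails at position 1, so G (¬hot → X (cold ∧ ¬hot)) is false.
Positions where ¬hot holds: 1, 4, 5, 8, 9.
Check X (cold ∧ ¬hot) at each: 1→fails, 4→ok, 5→fails, 8→fails, 9→fails.

No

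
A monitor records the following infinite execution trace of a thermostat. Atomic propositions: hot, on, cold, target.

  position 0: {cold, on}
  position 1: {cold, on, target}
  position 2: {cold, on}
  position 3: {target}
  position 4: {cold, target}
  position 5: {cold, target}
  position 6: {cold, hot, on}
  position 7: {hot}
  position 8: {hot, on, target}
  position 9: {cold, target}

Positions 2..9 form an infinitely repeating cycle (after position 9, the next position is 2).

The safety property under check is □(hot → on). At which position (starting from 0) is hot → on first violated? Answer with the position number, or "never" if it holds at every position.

Check hot → on at each position in order: 0 ✓, 1 ✓, 2 ✓, 3 ✓, 4 ✓, 5 ✓, 6 ✓.
At position 7 the labels are {hot}, so hot → on is false there. This is the first violation.

7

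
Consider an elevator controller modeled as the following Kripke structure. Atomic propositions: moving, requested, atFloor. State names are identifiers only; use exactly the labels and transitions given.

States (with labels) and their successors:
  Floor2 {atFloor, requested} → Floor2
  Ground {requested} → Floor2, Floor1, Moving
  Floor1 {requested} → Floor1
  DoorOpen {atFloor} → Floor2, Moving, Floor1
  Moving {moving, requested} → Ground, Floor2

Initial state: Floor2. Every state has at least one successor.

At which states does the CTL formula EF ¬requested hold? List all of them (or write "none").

{DoorOpen}

States satisfying ¬requested: {DoorOpen}.
States satisfying EF ¬requested: {DoorOpen}.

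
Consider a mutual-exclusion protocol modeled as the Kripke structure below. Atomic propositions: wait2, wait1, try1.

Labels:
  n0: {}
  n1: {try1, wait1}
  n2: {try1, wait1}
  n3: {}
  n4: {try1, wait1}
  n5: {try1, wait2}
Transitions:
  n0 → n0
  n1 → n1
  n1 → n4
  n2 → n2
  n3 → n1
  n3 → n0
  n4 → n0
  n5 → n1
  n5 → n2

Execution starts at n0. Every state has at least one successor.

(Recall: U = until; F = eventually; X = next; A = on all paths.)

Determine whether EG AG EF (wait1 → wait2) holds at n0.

Holds

States satisfying AG EF (wait1 → wait2): {n0, n1, n3, n4}.
States satisfying EG AG EF (wait1 → wait2): {n0, n1, n3, n4}.
n0 ∈ Sat(EG AG EF (wait1 → wait2)).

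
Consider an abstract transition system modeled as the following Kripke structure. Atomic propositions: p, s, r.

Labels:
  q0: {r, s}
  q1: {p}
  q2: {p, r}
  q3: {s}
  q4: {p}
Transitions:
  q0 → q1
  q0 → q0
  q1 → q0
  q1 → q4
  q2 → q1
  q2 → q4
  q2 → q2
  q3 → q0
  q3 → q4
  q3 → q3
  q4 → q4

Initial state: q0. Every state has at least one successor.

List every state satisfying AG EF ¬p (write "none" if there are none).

none

States satisfying EF ¬p: {q0, q1, q2, q3}.
States satisfying AG EF ¬p: ∅.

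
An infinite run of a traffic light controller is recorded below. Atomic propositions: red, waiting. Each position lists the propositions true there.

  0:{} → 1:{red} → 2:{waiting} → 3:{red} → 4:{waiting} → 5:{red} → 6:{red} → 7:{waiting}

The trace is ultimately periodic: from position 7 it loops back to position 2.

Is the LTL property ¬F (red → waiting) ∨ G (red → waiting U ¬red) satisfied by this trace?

red → waiting U ¬red must hold at every position from 0 onward. It fails at position 1, so G (red → waiting U ¬red) is false.
Positions where red holds: 1, 3, 5, 6.
Check waiting U ¬red at each: 1→fails, 3→fails, 5→fails, 6→fails.
At position 0: ¬F (red → waiting) is false; G (red → waiting U ¬red) is false; so ¬F (red → waiting) ∨ G (red → waiting U ¬red) is false.

No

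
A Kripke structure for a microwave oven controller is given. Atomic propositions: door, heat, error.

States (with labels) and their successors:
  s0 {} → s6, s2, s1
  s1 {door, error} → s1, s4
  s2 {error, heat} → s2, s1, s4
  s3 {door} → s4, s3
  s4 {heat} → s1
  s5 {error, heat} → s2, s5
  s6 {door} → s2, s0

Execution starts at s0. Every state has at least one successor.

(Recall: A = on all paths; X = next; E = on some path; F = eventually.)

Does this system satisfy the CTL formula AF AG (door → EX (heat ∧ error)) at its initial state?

States satisfying AG (door → EX (heat ∧ error)): ∅.
States satisfying AF AG (door → EX (heat ∧ error)): ∅.
There is a path from s0 along which AG (door → EX (heat ∧ error)) never holds.
s0 ∉ Sat(AF AG (door → EX (heat ∧ error))).

Violated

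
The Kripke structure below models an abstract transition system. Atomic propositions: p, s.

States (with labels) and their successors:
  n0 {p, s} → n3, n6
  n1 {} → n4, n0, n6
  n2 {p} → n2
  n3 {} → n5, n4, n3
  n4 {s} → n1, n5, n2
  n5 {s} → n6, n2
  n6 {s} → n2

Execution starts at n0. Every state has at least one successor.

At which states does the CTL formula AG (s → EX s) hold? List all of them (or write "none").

States satisfying s → EX s: {n0, n1, n2, n3, n4, n5}.
States satisfying AG (s → EX s): {n2}.

{n2}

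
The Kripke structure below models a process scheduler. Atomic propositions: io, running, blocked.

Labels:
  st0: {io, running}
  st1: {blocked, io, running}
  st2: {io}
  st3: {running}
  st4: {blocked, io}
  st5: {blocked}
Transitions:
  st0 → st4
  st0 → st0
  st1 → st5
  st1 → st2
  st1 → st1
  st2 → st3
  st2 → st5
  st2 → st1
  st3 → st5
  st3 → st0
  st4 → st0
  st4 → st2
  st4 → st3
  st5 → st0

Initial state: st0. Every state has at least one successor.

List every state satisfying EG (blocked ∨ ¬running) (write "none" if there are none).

States satisfying blocked ∨ ¬running: {st1, st2, st4, st5}.
States satisfying EG (blocked ∨ ¬running): {st1, st2, st4}.

{st1, st2, st4}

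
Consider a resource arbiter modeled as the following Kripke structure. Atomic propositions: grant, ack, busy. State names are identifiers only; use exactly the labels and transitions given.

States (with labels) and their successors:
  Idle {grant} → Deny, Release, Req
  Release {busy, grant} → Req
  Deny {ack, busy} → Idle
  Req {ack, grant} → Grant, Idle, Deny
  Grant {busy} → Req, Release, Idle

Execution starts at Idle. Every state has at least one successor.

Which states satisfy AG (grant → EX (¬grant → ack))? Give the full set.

{Idle, Release, Deny, Req, Grant}

States satisfying grant → EX (¬grant → ack): {Idle, Release, Deny, Req, Grant}.
States satisfying AG (grant → EX (¬grant → ack)): {Idle, Release, Deny, Req, Grant}.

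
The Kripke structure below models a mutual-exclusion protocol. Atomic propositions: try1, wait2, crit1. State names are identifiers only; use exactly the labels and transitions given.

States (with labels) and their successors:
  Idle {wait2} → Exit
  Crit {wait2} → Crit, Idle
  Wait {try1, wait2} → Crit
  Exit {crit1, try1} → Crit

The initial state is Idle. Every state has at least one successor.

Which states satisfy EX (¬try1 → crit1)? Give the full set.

{Idle}

States satisfying ¬try1 → crit1: {Wait, Exit}.
States satisfying EX (¬try1 → crit1): {Idle}.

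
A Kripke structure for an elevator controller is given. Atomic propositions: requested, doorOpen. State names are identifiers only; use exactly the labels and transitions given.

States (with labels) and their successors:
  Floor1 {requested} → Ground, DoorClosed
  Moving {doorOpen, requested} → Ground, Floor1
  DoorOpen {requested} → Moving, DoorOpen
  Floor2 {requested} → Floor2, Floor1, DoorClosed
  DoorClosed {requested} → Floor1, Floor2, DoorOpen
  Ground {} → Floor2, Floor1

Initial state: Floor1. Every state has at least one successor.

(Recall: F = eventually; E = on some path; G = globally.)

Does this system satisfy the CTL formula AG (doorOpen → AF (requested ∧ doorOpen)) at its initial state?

Satisfied

States satisfying doorOpen → AF (requested ∧ doorOpen): {Floor1, Moving, DoorOpen, Floor2, DoorClosed, Ground}.
States satisfying AG (doorOpen → AF (requested ∧ doorOpen)): {Floor1, Moving, DoorOpen, Floor2, DoorClosed, Ground}.
Every state reachable from Floor1 satisfies doorOpen → AF (requested ∧ doorOpen).
Floor1 ∈ Sat(AG (doorOpen → AF (requested ∧ doorOpen))).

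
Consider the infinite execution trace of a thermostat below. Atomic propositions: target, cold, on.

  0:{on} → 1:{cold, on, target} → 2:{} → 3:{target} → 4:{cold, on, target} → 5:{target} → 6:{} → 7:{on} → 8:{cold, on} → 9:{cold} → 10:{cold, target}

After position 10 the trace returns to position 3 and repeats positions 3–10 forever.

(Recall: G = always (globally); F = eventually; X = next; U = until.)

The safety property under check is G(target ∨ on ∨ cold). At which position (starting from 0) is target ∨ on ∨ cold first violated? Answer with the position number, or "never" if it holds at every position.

2

Check target ∨ on ∨ cold at each position in order: 0 ✓, 1 ✓.
At position 2 the labels are {}, so target ∨ on ∨ cold is false there. This is the first violation.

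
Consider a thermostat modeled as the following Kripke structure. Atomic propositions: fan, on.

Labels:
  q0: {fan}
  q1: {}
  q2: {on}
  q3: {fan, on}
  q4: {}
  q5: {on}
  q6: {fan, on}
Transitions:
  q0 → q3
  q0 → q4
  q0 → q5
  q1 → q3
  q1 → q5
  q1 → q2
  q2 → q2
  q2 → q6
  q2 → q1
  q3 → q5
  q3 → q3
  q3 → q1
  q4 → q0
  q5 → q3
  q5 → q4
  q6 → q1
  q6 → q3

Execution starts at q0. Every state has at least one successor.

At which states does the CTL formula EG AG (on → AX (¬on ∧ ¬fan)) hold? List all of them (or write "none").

none

States satisfying AG (on → AX (¬on ∧ ¬fan)): ∅.
States satisfying EG AG (on → AX (¬on ∧ ¬fan)): ∅.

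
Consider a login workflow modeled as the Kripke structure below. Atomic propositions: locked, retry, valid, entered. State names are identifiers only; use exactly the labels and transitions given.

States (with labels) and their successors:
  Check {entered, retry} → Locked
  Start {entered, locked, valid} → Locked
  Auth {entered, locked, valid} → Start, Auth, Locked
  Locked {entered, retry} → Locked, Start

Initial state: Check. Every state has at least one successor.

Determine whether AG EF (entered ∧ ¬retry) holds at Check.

Yes

States satisfying EF (entered ∧ ¬retry): {Check, Start, Auth, Locked}.
States satisfying AG EF (entered ∧ ¬retry): {Check, Start, Auth, Locked}.
Every state reachable from Check satisfies EF (entered ∧ ¬retry).
Check ∈ Sat(AG EF (entered ∧ ¬retry)).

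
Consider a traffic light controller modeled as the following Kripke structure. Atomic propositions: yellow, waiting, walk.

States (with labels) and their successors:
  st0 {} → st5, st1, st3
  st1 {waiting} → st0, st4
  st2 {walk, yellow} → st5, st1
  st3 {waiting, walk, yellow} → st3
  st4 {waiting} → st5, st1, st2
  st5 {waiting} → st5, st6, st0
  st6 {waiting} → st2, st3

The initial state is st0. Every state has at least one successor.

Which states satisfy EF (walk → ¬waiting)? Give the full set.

States satisfying walk → ¬waiting: {st0, st1, st2, st4, st5, st6}.
States satisfying EF (walk → ¬waiting): {st0, st1, st2, st4, st5, st6}.

{st0, st1, st2, st4, st5, st6}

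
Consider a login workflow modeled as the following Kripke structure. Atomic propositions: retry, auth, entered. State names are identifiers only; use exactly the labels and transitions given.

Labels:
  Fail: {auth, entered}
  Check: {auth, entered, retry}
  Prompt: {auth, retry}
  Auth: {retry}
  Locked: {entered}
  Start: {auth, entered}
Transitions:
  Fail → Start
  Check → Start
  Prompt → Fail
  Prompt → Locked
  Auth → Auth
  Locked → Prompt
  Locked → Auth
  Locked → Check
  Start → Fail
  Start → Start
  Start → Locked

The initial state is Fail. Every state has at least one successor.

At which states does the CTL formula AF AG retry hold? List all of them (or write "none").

{Auth}

States satisfying AG retry: {Auth}.
States satisfying AF AG retry: {Auth}.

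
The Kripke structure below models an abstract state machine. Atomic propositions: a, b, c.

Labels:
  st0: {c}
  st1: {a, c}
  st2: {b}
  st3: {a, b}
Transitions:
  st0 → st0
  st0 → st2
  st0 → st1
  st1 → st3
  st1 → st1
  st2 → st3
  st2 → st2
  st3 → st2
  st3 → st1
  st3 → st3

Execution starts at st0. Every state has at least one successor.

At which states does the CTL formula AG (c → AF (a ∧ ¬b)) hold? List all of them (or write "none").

{st1, st2, st3}

States satisfying c → AF (a ∧ ¬b): {st1, st2, st3}.
States satisfying AG (c → AF (a ∧ ¬b)): {st1, st2, st3}.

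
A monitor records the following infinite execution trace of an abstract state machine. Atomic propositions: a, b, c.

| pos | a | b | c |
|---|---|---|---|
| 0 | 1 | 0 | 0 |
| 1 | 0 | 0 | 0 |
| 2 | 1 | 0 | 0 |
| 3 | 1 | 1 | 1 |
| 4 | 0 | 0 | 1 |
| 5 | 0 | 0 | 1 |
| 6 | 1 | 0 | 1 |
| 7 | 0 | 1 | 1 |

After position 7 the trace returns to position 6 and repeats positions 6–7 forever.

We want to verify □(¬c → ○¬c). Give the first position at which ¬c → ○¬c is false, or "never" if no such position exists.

2

Check ¬c → ○¬c at each position in order: 0 ✓, 1 ✓.
At position 2 the labels are {a} and the next position 3 has {a, b, c}, so ¬c → ○¬c is false there. This is the first violation.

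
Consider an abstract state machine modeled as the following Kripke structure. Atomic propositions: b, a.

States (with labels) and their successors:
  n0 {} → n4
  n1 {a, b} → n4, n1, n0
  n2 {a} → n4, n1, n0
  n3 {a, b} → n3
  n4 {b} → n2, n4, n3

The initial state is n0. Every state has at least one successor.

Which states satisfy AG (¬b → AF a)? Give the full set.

{n3}

States satisfying ¬b → AF a: {n1, n2, n3, n4}.
States satisfying AG (¬b → AF a): {n3}.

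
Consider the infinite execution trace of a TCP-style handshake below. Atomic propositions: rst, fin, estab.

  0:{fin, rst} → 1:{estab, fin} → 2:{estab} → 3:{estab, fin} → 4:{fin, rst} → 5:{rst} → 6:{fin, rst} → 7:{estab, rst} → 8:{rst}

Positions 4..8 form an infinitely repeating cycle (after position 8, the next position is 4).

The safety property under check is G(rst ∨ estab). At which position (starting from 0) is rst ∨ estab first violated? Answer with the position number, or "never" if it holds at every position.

rst ∨ estab holds at every position 0..8, and those are all the positions the trace ever visits, so the invariant G(rst ∨ estab) is never violated.

never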